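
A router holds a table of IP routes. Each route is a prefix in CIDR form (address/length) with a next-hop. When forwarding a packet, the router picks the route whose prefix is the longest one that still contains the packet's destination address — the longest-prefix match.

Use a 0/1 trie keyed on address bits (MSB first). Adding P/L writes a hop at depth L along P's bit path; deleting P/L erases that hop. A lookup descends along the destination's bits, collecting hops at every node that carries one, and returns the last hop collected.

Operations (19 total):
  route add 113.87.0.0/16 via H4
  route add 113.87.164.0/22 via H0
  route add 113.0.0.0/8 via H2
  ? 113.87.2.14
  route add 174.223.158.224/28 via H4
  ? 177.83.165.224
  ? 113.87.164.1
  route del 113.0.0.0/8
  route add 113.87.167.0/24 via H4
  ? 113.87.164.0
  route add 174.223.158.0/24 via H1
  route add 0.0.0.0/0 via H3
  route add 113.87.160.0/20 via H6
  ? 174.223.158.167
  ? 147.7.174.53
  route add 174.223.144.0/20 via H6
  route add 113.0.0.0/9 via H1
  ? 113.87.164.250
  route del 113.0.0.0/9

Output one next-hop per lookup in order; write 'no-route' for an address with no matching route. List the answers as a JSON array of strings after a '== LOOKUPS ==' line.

Process each operation:
  + 113.87.0.0/16 (H4) depth=16
  + 113.87.164.0/22 (H0) depth=22
  + 113.0.0.0/8 (H2) depth=8
  ? 113.87.2.14  path d0:-→d1:-→d2:-→d3:-→d4:-→d5:-→d6:-→d7:-→d8:H2→d9:-→d10:-→d11:-→d12:-→d13:-→d14:-→d15:-→d16:H4  best=H4
  + 174.223.158.224/28 (H4) depth=28
  ? 177.83.165.224  path d0:-→d1:-→d2:-→d3:-  best=no-route
  ? 113.87.164.1  path d0:-→d1:-→d2:-→d3:-→d4:-→d5:-→d6:-→d7:-→d8:H2→d9:-→d10:-→d11:-→d12:-→d13:-→d14:-→d15:-→d16:H4→d17:-→d18:-→d19:-→d20:-→d21:-→d22:H0  best=H0
  del 113.0.0.0/8 (clear depth 8)
  + 113.87.167.0/24 (H4) depth=24
  ? 113.87.164.0  path d0:-→d1:-→d2:-→d3:-→d4:-→d5:-→d6:-→d7:-→d8:-→d9:-→d10:-→d11:-→d12:-→d13:-→d14:-→d15:-→d16:H4→d17:-→d18:-→d19:-→d20:-→d21:-→d22:H0  best=H0
  + 174.223.158.0/24 (H1) depth=24
  + 0.0.0.0/0 (H3) depth=0
  + 113.87.160.0/20 (H6) depth=20
  ? 174.223.158.167  path d0:H3→d1:-→d2:-→d3:-→d4:-→d5:-→d6:-→d7:-→d8:-→d9:-→d10:-→d11:-→d12:-→d13:-→d14:-→d15:-→d16:-→d17:-→d18:-→d19:-→d20:-→d21:-→d22:-→d23:-→d24:H1→d25:-  best=H1
  ? 147.7.174.53  path d0:H3→d1:-→d2:-  best=H3
  + 174.223.144.0/20 (H6) depth=20
  + 113.0.0.0/9 (H1) depth=9
  ? 113.87.164.250  path d0:H3→d1:-→d2:-→d3:-→d4:-→d5:-→d6:-→d7:-→d8:-→d9:H1→d10:-→d11:-→d12:-→d13:-→d14:-→d15:-→d16:H4→d17:-→d18:-→d19:-→d20:H6→d21:-→d22:H0  best=H0
  del 113.0.0.0/9 (clear depth 9)

== LOOKUPS ==
["H4","no-route","H0","H0","H1","H3","H0"]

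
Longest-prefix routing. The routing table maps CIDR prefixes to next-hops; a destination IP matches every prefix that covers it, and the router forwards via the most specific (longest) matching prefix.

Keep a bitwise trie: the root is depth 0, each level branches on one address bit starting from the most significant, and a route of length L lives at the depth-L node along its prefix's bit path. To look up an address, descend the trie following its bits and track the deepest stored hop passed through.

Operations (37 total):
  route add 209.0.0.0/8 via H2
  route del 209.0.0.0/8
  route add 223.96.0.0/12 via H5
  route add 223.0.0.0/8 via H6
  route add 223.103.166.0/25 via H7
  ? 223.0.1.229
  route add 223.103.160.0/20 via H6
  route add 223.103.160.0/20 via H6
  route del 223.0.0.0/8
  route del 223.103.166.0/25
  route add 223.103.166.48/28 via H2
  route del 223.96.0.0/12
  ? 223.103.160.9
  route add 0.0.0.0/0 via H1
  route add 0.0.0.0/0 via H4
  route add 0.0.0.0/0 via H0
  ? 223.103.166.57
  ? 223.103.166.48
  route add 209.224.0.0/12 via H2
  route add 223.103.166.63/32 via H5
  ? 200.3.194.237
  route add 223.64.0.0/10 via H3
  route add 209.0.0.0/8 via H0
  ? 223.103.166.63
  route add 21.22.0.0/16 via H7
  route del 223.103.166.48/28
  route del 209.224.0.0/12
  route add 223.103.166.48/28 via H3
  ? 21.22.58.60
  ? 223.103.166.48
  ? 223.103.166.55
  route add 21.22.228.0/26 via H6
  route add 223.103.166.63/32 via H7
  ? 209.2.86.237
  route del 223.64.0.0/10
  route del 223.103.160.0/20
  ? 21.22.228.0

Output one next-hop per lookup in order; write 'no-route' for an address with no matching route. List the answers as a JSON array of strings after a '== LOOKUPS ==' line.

Process each operation:
  add 209.0.0.0/8 -> H2 at depth 8
  del 209.0.0.0/8 (clear depth 8)
  add 223.96.0.0/12 -> H5 at depth 12
  add 223.0.0.0/8 -> H6 at depth 8
  add 223.103.166.0/25 -> H7 at depth 25
  lookup 223.0.1.229: bits 110111110 walk d0:-→d1:-→d2:-→d3:-→d4:-→d5:-→d6:-→d7:-→d8:H6→d9:- -> H6
  add 223.103.160.0/20 -> H6 at depth 20
  add 223.103.160.0/20 -> H6 at depth 20
  del 223.0.0.0/8 (clear depth 8)
  del 223.103.166.0/25 (clear depth 25)
  add 223.103.166.48/28 -> H2 at depth 28
  del 223.96.0.0/12 (clear depth 12)
  lookup 223.103.160.9: bits 110111110110011110100 walk d0:-→d1:-→d2:-→d3:-→d4:-→d5:-→d6:-→d7:-→d8:-→d9:-→d10:-→d11:-→d12:-→d13:-→d14:-→d15:-→d16:-→d17:-→d18:-→d19:-→d20:H6→d21:- -> H6
  add 0.0.0.0/0 -> H1 at depth 0
  add 0.0.0.0/0 -> H4 at depth 0
  add 0.0.0.0/0 -> H0 at depth 0
  lookup 223.103.166.57: bits 1101111101100111101001100011 walk d0:H0→d1:-→d2:-→d3:-→d4:-→d5:-→d6:-→d7:-→d8:-→d9:-→d10:-→d11:-→d12:-→d13:-→d14:-→d15:-→d16:-→d17:-→d18:-→d19:-→d20:H6→d21:-→d22:-→d23:-→d24:-→d25:-→d26:-→d27:-→d28:H2 -> H2
  lookup 223.103.166.48: bits 1101111101100111101001100011 walk d0:H0→d1:-→d2:-→d3:-→d4:-→d5:-→d6:-→d7:-→d8:-→d9:-→d10:-→d11:-→d12:-→d13:-→d14:-→d15:-→d16:-→d17:-→d18:-→d19:-→d20:H6→d21:-→d22:-→d23:-→d24:-→d25:-→d26:-→d27:-→d28:H2 -> H2
  add 209.224.0.0/12 -> H2 at depth 12
  add 223.103.166.63/32 -> H5 at depth 32
  lookup 200.3.194.237: bits 110 walk d0:H0→d1:-→d2:-→d3:- -> H0
  add 223.64.0.0/10 -> H3 at depth 10
  add 209.0.0.0/8 -> H0 at depth 8
  lookup 223.103.166.63: bits 11011111011001111010011000111111 walk d0:H0→d1:-→d2:-→d3:-→d4:-→d5:-→d6:-→d7:-→d8:-→d9:-→d10:H3→d11:-→d12:-→d13:-→d14:-→d15:-→d16:-→d17:-→d18:-→d19:-→d20:H6→d21:-→d22:-→d23:-→d24:-→d25:-→d26:-→d27:-→d28:H2→d29:-→d30:-→d31:-→d32:H5 -> H5
  add 21.22.0.0/16 -> H7 at depth 16
  del 223.103.166.48/28 (clear depth 28)
  del 209.224.0.0/12 (clear depth 12)
  add 223.103.166.48/28 -> H3 at depth 28
  lookup 21.22.58.60: bits 0001010100010110 walk d0:H0→d1:-→d2:-→d3:-→d4:-→d5:-→d6:-→d7:-→d8:-→d9:-→d10:-→d11:-→d12:-→d13:-→d14:-→d15:-→d16:H7 -> H7
  lookup 223.103.166.48: bits 1101111101100111101001100011 walk d0:H0→d1:-→d2:-→d3:-→d4:-→d5:-→d6:-→d7:-→d8:-→d9:-→d10:H3→d11:-→d12:-→d13:-→d14:-→d15:-→d16:-→d17:-→d18:-→d19:-→d20:H6→d21:-→d22:-→d23:-→d24:-→d25:-→d26:-→d27:-→d28:H3 -> H3
  lookup 223.103.166.55: bits 1101111101100111101001100011 walk d0:H0→d1:-→d2:-→d3:-→d4:-→d5:-→d6:-→d7:-→d8:-→d9:-→d10:H3→d11:-→d12:-→d13:-→d14:-→d15:-→d16:-→d17:-→d18:-→d19:-→d20:H6→d21:-→d22:-→d23:-→d24:-→d25:-→d26:-→d27:-→d28:H3 -> H3
  add 21.22.228.0/26 -> H6 at depth 26
  add 223.103.166.63/32 -> H7 at depth 32
  lookup 209.2.86.237: bits 11010001 walk d0:H0→d1:-→d2:-→d3:-→d4:-→d5:-→d6:-→d7:-→d8:H0 -> H0
  del 223.64.0.0/10 (clear depth 10)
  del 223.103.160.0/20 (clear depth 20)
  lookup 21.22.228.0: bits 00010101000101101110010000 walk d0:H0→d1:-→d2:-→d3:-→d4:-→d5:-→d6:-→d7:-→d8:-→d9:-→d10:-→d11:-→d12:-→d13:-→d14:-→d15:-→d16:H7→d17:-→d18:-→d19:-→d20:-→d21:-→d22:-→d23:-→d24:-→d25:-→d26:H6 -> H6

== LOOKUPS ==
["H6","H6","H2","H2","H0","H5","H7","H3","H3","H0","H6"]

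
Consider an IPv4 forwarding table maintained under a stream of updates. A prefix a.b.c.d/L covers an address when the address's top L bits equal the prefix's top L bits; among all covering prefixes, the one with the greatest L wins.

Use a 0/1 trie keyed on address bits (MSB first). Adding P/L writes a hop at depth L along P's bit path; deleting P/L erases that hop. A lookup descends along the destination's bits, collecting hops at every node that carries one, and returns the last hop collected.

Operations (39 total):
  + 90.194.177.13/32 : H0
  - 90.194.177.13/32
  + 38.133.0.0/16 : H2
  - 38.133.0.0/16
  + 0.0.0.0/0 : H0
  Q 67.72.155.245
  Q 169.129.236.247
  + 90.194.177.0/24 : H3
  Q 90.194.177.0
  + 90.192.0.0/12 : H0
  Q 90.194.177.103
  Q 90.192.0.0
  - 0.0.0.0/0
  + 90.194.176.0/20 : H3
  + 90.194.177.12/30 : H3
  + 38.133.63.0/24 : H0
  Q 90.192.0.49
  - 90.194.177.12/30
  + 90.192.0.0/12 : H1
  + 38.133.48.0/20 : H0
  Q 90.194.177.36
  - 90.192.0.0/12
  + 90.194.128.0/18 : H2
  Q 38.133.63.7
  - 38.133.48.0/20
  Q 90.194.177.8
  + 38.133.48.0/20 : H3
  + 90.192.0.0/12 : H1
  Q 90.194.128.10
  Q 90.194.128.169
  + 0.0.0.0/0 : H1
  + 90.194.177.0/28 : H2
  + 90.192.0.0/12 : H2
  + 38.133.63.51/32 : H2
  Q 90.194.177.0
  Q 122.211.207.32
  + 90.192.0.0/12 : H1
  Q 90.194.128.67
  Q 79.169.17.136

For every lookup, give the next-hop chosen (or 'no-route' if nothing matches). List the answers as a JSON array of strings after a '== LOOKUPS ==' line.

Process each operation:
  + 90.194.177.13/32 (H0) depth=32
  del 90.194.177.13/32 (clear depth 32)
  + 38.133.0.0/16 (H2) depth=16
  del 38.133.0.0/16 (clear depth 16)
  + 0.0.0.0/0 (H0) depth=0
  Q 67.72.155.245: descend 010 ; hops seen [H0] ; pick H0
  Q 169.129.236.247: descend ε ; hops seen [H0] ; pick H0
  + 90.194.177.0/24 (H3) depth=24
  Q 90.194.177.0: descend 0101101011000010101100010000 ; hops seen [H0,H3] ; pick H3
  + 90.192.0.0/12 (H0) depth=12
  Q 90.194.177.103: descend 0101101011000010101100010 ; hops seen [H0,H0,H3] ; pick H3
  Q 90.192.0.0: descend 01011010110000 ; hops seen [H0,H0] ; pick H0
  del 0.0.0.0/0 (clear depth 0)
  + 90.194.176.0/20 (H3) depth=20
  + 90.194.177.12/30 (H3) depth=30
  + 38.133.63.0/24 (H0) depth=24
  Q 90.192.0.49: descend 01011010110000 ; hops seen [H0] ; pick H0
  del 90.194.177.12/30 (clear depth 30)
  + 90.192.0.0/12 (H1) depth=12
  + 38.133.48.0/20 (H0) depth=20
  Q 90.194.177.36: descend 01011010110000101011000100 ; hops seen [H1,H3,H3] ; pick H3
  del 90.192.0.0/12 (clear depth 12)
  + 90.194.128.0/18 (H2) depth=18
  Q 38.133.63.7: descend 001001101000010100111111 ; hops seen [H0,H0] ; pick H0
  del 38.133.48.0/20 (clear depth 20)
  Q 90.194.177.8: descend 01011010110000101011000100001 ; hops seen [H2,H3,H3] ; pick H3
  + 38.133.48.0/20 (H3) depth=20
  + 90.192.0.0/12 (H1) depth=12
  Q 90.194.128.10: descend 010110101100001010 ; hops seen [H1,H2] ; pick H2
  Q 90.194.128.169: descend 010110101100001010 ; hops seen [H1,H2] ; pick H2
  + 0.0.0.0/0 (H1) depth=0
  + 90.194.177.0/28 (H2) depth=28
  + 90.192.0.0/12 (H2) depth=12
  + 38.133.63.51/32 (H2) depth=32
  Q 90.194.177.0: descend 0101101011000010101100010000 ; hops seen [H1,H2,H2,H3,H3,H2] ; pick H2
  Q 122.211.207.32: descend 01 ; hops seen [H1] ; pick H1
  + 90.192.0.0/12 (H1) depth=12
  Q 90.194.128.67: descend 010110101100001010 ; hops seen [H1,H1,H2] ; pick H2
  Q 79.169.17.136: descend 010 ; hops seen [H1] ; pick H1

== LOOKUPS ==
["H0","H0","H3","H3","H0","H0","H3","H0","H3","H2","H2","H2","H1","H2","H1"]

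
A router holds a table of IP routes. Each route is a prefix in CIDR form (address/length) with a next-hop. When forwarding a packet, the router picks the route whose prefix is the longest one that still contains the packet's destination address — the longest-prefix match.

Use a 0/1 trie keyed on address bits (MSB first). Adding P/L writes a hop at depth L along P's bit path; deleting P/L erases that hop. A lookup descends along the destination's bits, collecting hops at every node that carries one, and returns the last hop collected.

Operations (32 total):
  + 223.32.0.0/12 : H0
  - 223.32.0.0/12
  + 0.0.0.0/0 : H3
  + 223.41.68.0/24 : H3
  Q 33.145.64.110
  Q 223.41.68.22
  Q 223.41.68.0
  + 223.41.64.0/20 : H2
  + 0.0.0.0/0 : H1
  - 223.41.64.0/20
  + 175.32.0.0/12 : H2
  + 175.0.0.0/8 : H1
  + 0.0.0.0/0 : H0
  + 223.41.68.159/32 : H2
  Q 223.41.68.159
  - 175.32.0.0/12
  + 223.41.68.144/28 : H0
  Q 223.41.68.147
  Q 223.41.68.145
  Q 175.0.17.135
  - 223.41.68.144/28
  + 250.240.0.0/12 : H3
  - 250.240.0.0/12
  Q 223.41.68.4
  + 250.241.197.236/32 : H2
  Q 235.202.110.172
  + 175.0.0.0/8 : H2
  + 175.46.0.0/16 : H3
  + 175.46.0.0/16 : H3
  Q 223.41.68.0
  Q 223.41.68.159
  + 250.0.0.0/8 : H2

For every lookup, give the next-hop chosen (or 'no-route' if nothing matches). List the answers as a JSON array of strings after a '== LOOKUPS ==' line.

Process each operation:
  add 223.32.0.0/12 -> H0 at depth 12
  del 223.32.0.0/12 (clear depth 12)
  add 0.0.0.0/0 -> H3 at depth 0
  add 223.41.68.0/24 -> H3 at depth 24
  ? 33.145.64.110  path d0:H3  best=H3
  ? 223.41.68.22  path d0:H3→d1:-→d2:-→d3:-→d4:-→d5:-→d6:-→d7:-→d8:-→d9:-→d10:-→d11:-→d12:-→d13:-→d14:-→d15:-→d16:-→d17:-→d18:-→d19:-→d20:-→d21:-→d22:-→d23:-→d24:H3  best=H3
  ? 223.41.68.0  path d0:H3→d1:-→d2:-→d3:-→d4:-→d5:-→d6:-→d7:-→d8:-→d9:-→d10:-→d11:-→d12:-→d13:-→d14:-→d15:-→d16:-→d17:-→d18:-→d19:-→d20:-→d21:-→d22:-→d23:-→d24:H3  best=H3
  add 223.41.64.0/20 -> H2 at depth 20
  add 0.0.0.0/0 -> H1 at depth 0
  del 223.41.64.0/20 (clear depth 20)
  add 175.32.0.0/12 -> H2 at depth 12
  add 175.0.0.0/8 -> H1 at depth 8
  add 0.0.0.0/0 -> H0 at depth 0
  add 223.41.68.159/32 -> H2 at depth 32
  ? 223.41.68.159  path d0:H0→d1:-→d2:-→d3:-→d4:-→d5:-→d6:-→d7:-→d8:-→d9:-→d10:-→d11:-→d12:-→d13:-→d14:-→d15:-→d16:-→d17:-→d18:-→d19:-→d20:-→d21:-→d22:-→d23:-→d24:H3→d25:-→d26:-→d27:-→d28:-→d29:-→d30:-→d31:-→d32:H2  best=H2
  del 175.32.0.0/12 (clear depth 12)
  add 223.41.68.144/28 -> H0 at depth 28
  ? 223.41.68.147  path d0:H0→d1:-→d2:-→d3:-→d4:-→d5:-→d6:-→d7:-→d8:-→d9:-→d10:-→d11:-→d12:-→d13:-→d14:-→d15:-→d16:-→d17:-→d18:-→d19:-→d20:-→d21:-→d22:-→d23:-→d24:H3→d25:-→d26:-→d27:-→d28:H0  best=H0
  ? 223.41.68.145  path d0:H0→d1:-→d2:-→d3:-→d4:-→d5:-→d6:-→d7:-→d8:-→d9:-→d10:-→d11:-→d12:-→d13:-→d14:-→d15:-→d16:-→d17:-→d18:-→d19:-→d20:-→d21:-→d22:-→d23:-→d24:H3→d25:-→d26:-→d27:-→d28:H0  best=H0
  ? 175.0.17.135  path d0:H0→d1:-→d2:-→d3:-→d4:-→d5:-→d6:-→d7:-→d8:H1→d9:-→d10:-  best=H1
  del 223.41.68.144/28 (clear depth 28)
  add 250.240.0.0/12 -> H3 at depth 12
  del 250.240.0.0/12 (clear depth 12)
  ? 223.41.68.4  path d0:H0→d1:-→d2:-→d3:-→d4:-→d5:-→d6:-→d7:-→d8:-→d9:-→d10:-→d11:-→d12:-→d13:-→d14:-→d15:-→d16:-→d17:-→d18:-→d19:-→d20:-→d21:-→d22:-→d23:-→d24:H3  best=H3
  add 250.241.197.236/32 -> H2 at depth 32
  ? 235.202.110.172  path d0:H0→d1:-→d2:-→d3:-  best=H0
  add 175.0.0.0/8 -> H2 at depth 8
  add 175.46.0.0/16 -> H3 at depth 16
  add 175.46.0.0/16 -> H3 at depth 16
  ? 223.41.68.0  path d0:H0→d1:-→d2:-→d3:-→d4:-→d5:-→d6:-→d7:-→d8:-→d9:-→d10:-→d11:-→d12:-→d13:-→d14:-→d15:-→d16:-→d17:-→d18:-→d19:-→d20:-→d21:-→d22:-→d23:-→d24:H3  best=H3
  ? 223.41.68.159  path d0:H0→d1:-→d2:-→d3:-→d4:-→d5:-→d6:-→d7:-→d8:-→d9:-→d10:-→d11:-→d12:-→d13:-→d14:-→d15:-→d16:-→d17:-→d18:-→d19:-→d20:-→d21:-→d22:-→d23:-→d24:H3→d25:-→d26:-→d27:-→d28:-→d29:-→d30:-→d31:-→d32:H2  best=H2
  add 250.0.0.0/8 -> H2 at depth 8

== LOOKUPS ==
["H3","H3","H3","H2","H0","H0","H1","H3","H0","H3","H2"]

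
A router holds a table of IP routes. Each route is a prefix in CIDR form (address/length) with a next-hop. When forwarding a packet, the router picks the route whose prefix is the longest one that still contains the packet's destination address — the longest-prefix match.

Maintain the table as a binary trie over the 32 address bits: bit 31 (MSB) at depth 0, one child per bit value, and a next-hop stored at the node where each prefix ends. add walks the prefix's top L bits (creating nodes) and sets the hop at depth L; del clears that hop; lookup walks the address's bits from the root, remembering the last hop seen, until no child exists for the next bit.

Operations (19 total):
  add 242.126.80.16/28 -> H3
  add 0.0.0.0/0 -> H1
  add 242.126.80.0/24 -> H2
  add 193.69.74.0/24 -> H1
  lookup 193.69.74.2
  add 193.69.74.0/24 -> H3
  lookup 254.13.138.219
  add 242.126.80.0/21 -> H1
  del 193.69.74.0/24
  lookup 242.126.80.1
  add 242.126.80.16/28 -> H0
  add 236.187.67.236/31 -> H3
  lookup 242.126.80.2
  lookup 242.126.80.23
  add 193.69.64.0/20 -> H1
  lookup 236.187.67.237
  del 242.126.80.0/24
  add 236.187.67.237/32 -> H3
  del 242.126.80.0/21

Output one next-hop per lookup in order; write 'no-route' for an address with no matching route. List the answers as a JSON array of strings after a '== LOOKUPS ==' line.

Trace:
  + 242.126.80.16/28 (H3) depth=28
  + 0.0.0.0/0 (H1) depth=0
  + 242.126.80.0/24 (H2) depth=24
  + 193.69.74.0/24 (H1) depth=24
  Q 193.69.74.2: descend 110000010100010101001010 ; hops seen [H1,H1] ; pick H1
  + 193.69.74.0/24 (H3) depth=24
  Q 254.13.138.219: descend 1111 ; hops seen [H1] ; pick H1
  + 242.126.80.0/21 (H1) depth=21
  - 193.69.74.0/24 clear@24
  Q 242.126.80.1: descend 111100100111111001010000000 ; hops seen [H1,H1,H2] ; pick H2
  + 242.126.80.16/28 (H0) depth=28
  + 236.187.67.236/31 (H3) depth=31
  Q 242.126.80.2: descend 111100100111111001010000000 ; hops seen [H1,H1,H2] ; pick H2
  Q 242.126.80.23: descend 1111001001111110010100000001 ; hops seen [H1,H1,H2,H0] ; pick H0
  + 193.69.64.0/20 (H1) depth=20
  Q 236.187.67.237: descend 1110110010111011010000111110110 ; hops seen [H1,H3] ; pick H3
  - 242.126.80.0/24 clear@24
  + 236.187.67.237/32 (H3) depth=32
  - 242.126.80.0/21 clear@21

== LOOKUPS ==
["H1","H1","H2","H2","H0","H3"]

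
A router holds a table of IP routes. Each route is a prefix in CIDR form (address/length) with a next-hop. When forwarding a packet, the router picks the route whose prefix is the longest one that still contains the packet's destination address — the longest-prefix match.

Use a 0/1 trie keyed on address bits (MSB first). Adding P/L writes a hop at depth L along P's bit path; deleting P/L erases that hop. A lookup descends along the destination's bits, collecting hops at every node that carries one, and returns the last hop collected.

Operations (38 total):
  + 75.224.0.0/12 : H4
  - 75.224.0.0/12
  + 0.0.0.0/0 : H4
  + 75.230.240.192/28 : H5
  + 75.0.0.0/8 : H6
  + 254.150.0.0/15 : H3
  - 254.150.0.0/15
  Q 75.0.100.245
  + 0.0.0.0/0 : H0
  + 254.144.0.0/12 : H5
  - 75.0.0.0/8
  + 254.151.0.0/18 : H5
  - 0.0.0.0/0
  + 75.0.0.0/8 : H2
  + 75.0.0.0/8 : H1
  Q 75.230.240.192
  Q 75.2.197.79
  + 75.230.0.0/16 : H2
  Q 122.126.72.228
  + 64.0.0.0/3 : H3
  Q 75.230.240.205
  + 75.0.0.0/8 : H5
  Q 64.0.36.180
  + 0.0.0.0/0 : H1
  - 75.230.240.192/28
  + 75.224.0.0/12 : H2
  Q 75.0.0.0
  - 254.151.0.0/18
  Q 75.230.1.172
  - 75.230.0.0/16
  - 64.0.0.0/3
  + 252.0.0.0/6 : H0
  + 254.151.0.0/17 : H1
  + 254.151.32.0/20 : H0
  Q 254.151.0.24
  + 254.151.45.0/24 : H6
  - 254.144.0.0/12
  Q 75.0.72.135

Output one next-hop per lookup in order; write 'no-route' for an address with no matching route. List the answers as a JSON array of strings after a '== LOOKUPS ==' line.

Apply in order:
  + 75.224.0.0/12 (H4) depth=12
  - 75.224.0.0/12 clear@12
  + 0.0.0.0/0 (H4) depth=0
  + 75.230.240.192/28 (H5) depth=28
  + 75.0.0.0/8 (H6) depth=8
  + 254.150.0.0/15 (H3) depth=15
  - 254.150.0.0/15 clear@15
  ? 75.0.100.245  path d0:H4→d1:-→d2:-→d3:-→d4:-→d5:-→d6:-→d7:-→d8:H6  best=H6
  + 0.0.0.0/0 (H0) depth=0
  + 254.144.0.0/12 (H5) depth=12
  - 75.0.0.0/8 clear@8
  + 254.151.0.0/18 (H5) depth=18
  - 0.0.0.0/0 clear@0
  + 75.0.0.0/8 (H2) depth=8
  + 75.0.0.0/8 (H1) depth=8
  ? 75.230.240.192  path d0:-→d1:-→d2:-→d3:-→d4:-→d5:-→d6:-→d7:-→d8:H1→d9:-→d10:-→d11:-→d12:-→d13:-→d14:-→d15:-→d16:-→d17:-→d18:-→d19:-→d20:-→d21:-→d22:-→d23:-→d24:-→d25:-→d26:-→d27:-→d28:H5  best=H5
  ? 75.2.197.79  path d0:-→d1:-→d2:-→d3:-→d4:-→d5:-→d6:-→d7:-→d8:H1  best=H1
  + 75.230.0.0/16 (H2) depth=16
  ? 122.126.72.228  path d0:-→d1:-→d2:-  best=no-route
  + 64.0.0.0/3 (H3) depth=3
  ? 75.230.240.205  path d0:-→d1:-→d2:-→d3:H3→d4:-→d5:-→d6:-→d7:-→d8:H1→d9:-→d10:-→d11:-→d12:-→d13:-→d14:-→d15:-→d16:H2→d17:-→d18:-→d19:-→d20:-→d21:-→d22:-→d23:-→d24:-→d25:-→d26:-→d27:-→d28:H5  best=H5
  + 75.0.0.0/8 (H5) depth=8
  ? 64.0.36.180  path d0:-→d1:-→d2:-→d3:H3→d4:-  best=H3
  + 0.0.0.0/0 (H1) depth=0
  - 75.230.240.192/28 clear@28
  + 75.224.0.0/12 (H2) depth=12
  ? 75.0.0.0  path d0:H1→d1:-→d2:-→d3:H3→d4:-→d5:-→d6:-→d7:-→d8:H5  best=H5
  - 254.151.0.0/18 clear@18
  ? 75.230.1.172  path d0:H1→d1:-→d2:-→d3:H3→d4:-→d5:-→d6:-→d7:-→d8:H5→d9:-→d10:-→d11:-→d12:H2→d13:-→d14:-→d15:-→d16:H2  best=H2
  - 75.230.0.0/16 clear@16
  - 64.0.0.0/3 clear@3
  + 252.0.0.0/6 (H0) depth=6
  + 254.151.0.0/17 (H1) depth=17
  + 254.151.32.0/20 (H0) depth=20
  ? 254.151.0.24  path d0:H1→d1:-→d2:-→d3:-→d4:-→d5:-→d6:H0→d7:-→d8:-→d9:-→d10:-→d11:-→d12:H5→d13:-→d14:-→d15:-→d16:-→d17:H1→d18:-  best=H1
  + 254.151.45.0/24 (H6) depth=24
  - 254.144.0.0/12 clear@12
  ? 75.0.72.135  path d0:H1→d1:-→d2:-→d3:-→d4:-→d5:-→d6:-→d7:-→d8:H5  best=H5

== LOOKUPS ==
["H6","H5","H1","no-route","H5","H3","H5","H2","H1","H5"]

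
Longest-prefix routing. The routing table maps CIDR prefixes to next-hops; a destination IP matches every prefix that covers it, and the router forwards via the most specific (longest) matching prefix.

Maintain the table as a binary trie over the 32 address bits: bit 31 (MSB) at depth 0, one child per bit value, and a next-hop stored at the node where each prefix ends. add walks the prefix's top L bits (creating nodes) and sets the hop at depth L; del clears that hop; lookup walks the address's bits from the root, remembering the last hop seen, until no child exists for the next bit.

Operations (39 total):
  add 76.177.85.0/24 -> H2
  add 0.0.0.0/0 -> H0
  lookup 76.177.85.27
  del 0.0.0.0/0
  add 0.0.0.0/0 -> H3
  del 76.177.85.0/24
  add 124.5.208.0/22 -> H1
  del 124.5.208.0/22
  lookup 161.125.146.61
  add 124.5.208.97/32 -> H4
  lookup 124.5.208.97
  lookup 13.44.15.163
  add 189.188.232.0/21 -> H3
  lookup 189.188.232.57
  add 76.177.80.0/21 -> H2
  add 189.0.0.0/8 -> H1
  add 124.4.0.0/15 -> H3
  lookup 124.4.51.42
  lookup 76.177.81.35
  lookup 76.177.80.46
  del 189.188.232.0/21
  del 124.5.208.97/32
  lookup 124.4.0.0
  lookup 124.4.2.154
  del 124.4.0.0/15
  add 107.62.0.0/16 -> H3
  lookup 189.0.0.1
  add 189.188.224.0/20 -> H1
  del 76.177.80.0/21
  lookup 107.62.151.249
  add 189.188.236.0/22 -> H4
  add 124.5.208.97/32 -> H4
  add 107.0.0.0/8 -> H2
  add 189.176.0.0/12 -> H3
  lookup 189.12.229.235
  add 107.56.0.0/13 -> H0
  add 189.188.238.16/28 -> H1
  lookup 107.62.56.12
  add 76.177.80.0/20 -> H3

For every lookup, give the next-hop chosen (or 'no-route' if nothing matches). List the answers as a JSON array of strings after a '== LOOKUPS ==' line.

Trace:
  add 76.177.85.0/24 -> H2 at depth 24
  add 0.0.0.0/0 -> H0 at depth 0
  ? 76.177.85.27  path d0:H0→d1:-→d2:-→d3:-→d4:-→d5:-→d6:-→d7:-→d8:-→d9:-→d10:-→d11:-→d12:-→d13:-→d14:-→d15:-→d16:-→d17:-→d18:-→d19:-→d20:-→d21:-→d22:-→d23:-→d24:H2  best=H2
  del 0.0.0.0/0 (clear depth 0)
  add 0.0.0.0/0 -> H3 at depth 0
  del 76.177.85.0/24 (clear depth 24)
  add 124.5.208.0/22 -> H1 at depth 22
  del 124.5.208.0/22 (clear depth 22)
  ? 161.125.146.61  path d0:H3  best=H3
  add 124.5.208.97/32 -> H4 at depth 32
  ? 124.5.208.97  path d0:H3→d1:-→d2:-→d3:-→d4:-→d5:-→d6:-→d7:-→d8:-→d9:-→d10:-→d11:-→d12:-→d13:-→d14:-→d15:-→d16:-→d17:-→d18:-→d19:-→d20:-→d21:-→d22:-→d23:-→d24:-→d25:-→d26:-→d27:-→d28:-→d29:-→d30:-→d31:-→d32:H4  best=H4
  ? 13.44.15.163  path d0:H3→d1:-  best=H3
  add 189.188.232.0/21 -> H3 at depth 21
  ? 189.188.232.57  path d0:H3→d1:-→d2:-→d3:-→d4:-→d5:-→d6:-→d7:-→d8:-→d9:-→d10:-→d11:-→d12:-→d13:-→d14:-→d15:-→d16:-→d17:-→d18:-→d19:-→d20:-→d21:H3  best=H3
  add 76.177.80.0/21 -> H2 at depth 21
  add 189.0.0.0/8 -> H1 at depth 8
  add 124.4.0.0/15 -> H3 at depth 15
  ? 124.4.51.42  path d0:H3→d1:-→d2:-→d3:-→d4:-→d5:-→d6:-→d7:-→d8:-→d9:-→d10:-→d11:-→d12:-→d13:-→d14:-→d15:H3  best=H3
  ? 76.177.81.35  path d0:H3→d1:-→d2:-→d3:-→d4:-→d5:-→d6:-→d7:-→d8:-→d9:-→d10:-→d11:-→d12:-→d13:-→d14:-→d15:-→d16:-→d17:-→d18:-→d19:-→d20:-→d21:H2  best=H2
  ? 76.177.80.46  path d0:H3→d1:-→d2:-→d3:-→d4:-→d5:-→d6:-→d7:-→d8:-→d9:-→d10:-→d11:-→d12:-→d13:-→d14:-→d15:-→d16:-→d17:-→d18:-→d19:-→d20:-→d21:H2  best=H2
  del 189.188.232.0/21 (clear depth 21)
  del 124.5.208.97/32 (clear depth 32)
  ? 124.4.0.0  path d0:H3→d1:-→d2:-→d3:-→d4:-→d5:-→d6:-→d7:-→d8:-→d9:-→d10:-→d11:-→d12:-→d13:-→d14:-→d15:H3  best=H3
  ? 124.4.2.154  path d0:H3→d1:-→d2:-→d3:-→d4:-→d5:-→d6:-→d7:-→d8:-→d9:-→d10:-→d11:-→d12:-→d13:-→d14:-→d15:H3  best=H3
  del 124.4.0.0/15 (clear depth 15)
  add 107.62.0.0/16 -> H3 at depth 16
  ? 189.0.0.1  path d0:H3→d1:-→d2:-→d3:-→d4:-→d5:-→d6:-→d7:-→d8:H1  best=H1
  add 189.188.224.0/20 -> H1 at depth 20
  del 76.177.80.0/21 (clear depth 21)
  ? 107.62.151.249  path d0:H3→d1:-→d2:-→d3:-→d4:-→d5:-→d6:-→d7:-→d8:-→d9:-→d10:-→d11:-→d12:-→d13:-→d14:-→d15:-→d16:H3  best=H3
  add 189.188.236.0/22 -> H4 at depth 22
  add 124.5.208.97/32 -> H4 at depth 32
  add 107.0.0.0/8 -> H2 at depth 8
  add 189.176.0.0/12 -> H3 at depth 12
  ? 189.12.229.235  path d0:H3→d1:-→d2:-→d3:-→d4:-→d5:-→d6:-→d7:-→d8:H1  best=H1
  add 107.56.0.0/13 -> H0 at depth 13
  add 189.188.238.16/28 -> H1 at depth 28
  ? 107.62.56.12  path d0:H3→d1:-→d2:-→d3:-→d4:-→d5:-→d6:-→d7:-→d8:H2→d9:-→d10:-→d11:-→d12:-→d13:H0→d14:-→d15:-→d16:H3  best=H3
  add 76.177.80.0/20 -> H3 at depth 20

== LOOKUPS ==
["H2","H3","H4","H3","H3","H3","H2","H2","H3","H3","H1","H3","H1","H3"]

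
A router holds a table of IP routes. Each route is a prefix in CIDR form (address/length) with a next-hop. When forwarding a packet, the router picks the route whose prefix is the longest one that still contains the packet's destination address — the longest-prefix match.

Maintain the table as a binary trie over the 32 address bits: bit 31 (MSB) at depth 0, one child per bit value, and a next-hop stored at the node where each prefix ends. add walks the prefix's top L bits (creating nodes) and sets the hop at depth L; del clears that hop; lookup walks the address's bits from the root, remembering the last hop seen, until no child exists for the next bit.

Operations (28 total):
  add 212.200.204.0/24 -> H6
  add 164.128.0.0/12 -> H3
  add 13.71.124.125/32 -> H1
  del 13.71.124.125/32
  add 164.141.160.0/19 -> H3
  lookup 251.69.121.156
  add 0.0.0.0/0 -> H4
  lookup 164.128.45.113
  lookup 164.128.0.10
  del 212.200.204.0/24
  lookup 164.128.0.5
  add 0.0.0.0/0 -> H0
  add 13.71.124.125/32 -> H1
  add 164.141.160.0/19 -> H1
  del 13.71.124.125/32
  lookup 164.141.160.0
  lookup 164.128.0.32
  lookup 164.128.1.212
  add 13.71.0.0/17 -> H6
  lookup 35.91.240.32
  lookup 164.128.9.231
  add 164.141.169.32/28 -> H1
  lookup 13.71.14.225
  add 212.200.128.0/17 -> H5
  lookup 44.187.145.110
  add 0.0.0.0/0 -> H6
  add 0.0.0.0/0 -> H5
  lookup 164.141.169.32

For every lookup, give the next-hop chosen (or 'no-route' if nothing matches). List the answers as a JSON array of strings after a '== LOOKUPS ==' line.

Trace:
  add 212.200.204.0/24 -> H6 at depth 24
  add 164.128.0.0/12 -> H3 at depth 12
  add 13.71.124.125/32 -> H1 at depth 32
  - 13.71.124.125/32 clear@32
  add 164.141.160.0/19 -> H3 at depth 19
  ? 251.69.121.156  path d0:-→d1:-→d2:-  best=no-route
  add 0.0.0.0/0 -> H4 at depth 0
  ? 164.128.45.113  path d0:H4→d1:-→d2:-→d3:-→d4:-→d5:-→d6:-→d7:-→d8:-→d9:-→d10:-→d11:-→d12:H3  best=H3
  ? 164.128.0.10  path d0:H4→d1:-→d2:-→d3:-→d4:-→d5:-→d6:-→d7:-→d8:-→d9:-→d10:-→d11:-→d12:H3  best=H3
  - 212.200.204.0/24 clear@24
  ? 164.128.0.5  path d0:H4→d1:-→d2:-→d3:-→d4:-→d5:-→d6:-→d7:-→d8:-→d9:-→d10:-→d11:-→d12:H3  best=H3
  add 0.0.0.0/0 -> H0 at depth 0
  add 13.71.124.125/32 -> H1 at depth 32
  add 164.141.160.0/19 -> H1 at depth 19
  - 13.71.124.125/32 clear@32
  ? 164.141.160.0  path d0:H0→d1:-→d2:-→d3:-→d4:-→d5:-→d6:-→d7:-→d8:-→d9:-→d10:-→d11:-→d12:H3→d13:-→d14:-→d15:-→d16:-→d17:-→d18:-→d19:H1  best=H1
  ? 164.128.0.32  path d0:H0→d1:-→d2:-→d3:-→d4:-→d5:-→d6:-→d7:-→d8:-→d9:-→d10:-→d11:-→d12:H3  best=H3
  ? 164.128.1.212  path d0:H0→d1:-→d2:-→d3:-→d4:-→d5:-→d6:-→d7:-→d8:-→d9:-→d10:-→d11:-→d12:H3  best=H3
  add 13.71.0.0/17 -> H6 at depth 17
  ? 35.91.240.32  path d0:H0→d1:-→d2:-  best=H0
  ? 164.128.9.231  path d0:H0→d1:-→d2:-→d3:-→d4:-→d5:-→d6:-→d7:-→d8:-→d9:-→d10:-→d11:-→d12:H3  best=H3
  add 164.141.169.32/28 -> H1 at depth 28
  ? 13.71.14.225  path d0:H0→d1:-→d2:-→d3:-→d4:-→d5:-→d6:-→d7:-→d8:-→d9:-→d10:-→d11:-→d12:-→d13:-→d14:-→d15:-→d16:-→d17:H6  best=H6
  add 212.200.128.0/17 -> H5 at depth 17
  ? 44.187.145.110  path d0:H0→d1:-→d2:-  best=H0
  add 0.0.0.0/0 -> H6 at depth 0
  add 0.0.0.0/0 -> H5 at depth 0
  ? 164.141.169.32  path d0:H5→d1:-→d2:-→d3:-→d4:-→d5:-→d6:-→d7:-→d8:-→d9:-→d10:-→d11:-→d12:H3→d13:-→d14:-→d15:-→d16:-→d17:-→d18:-→d19:H1→d20:-→d21:-→d22:-→d23:-→d24:-→d25:-→d26:-→d27:-→d28:H1  best=H1

== LOOKUPS ==
["no-route","H3","H3","H3","H1","H3","H3","H0","H3","H6","H0","H1"]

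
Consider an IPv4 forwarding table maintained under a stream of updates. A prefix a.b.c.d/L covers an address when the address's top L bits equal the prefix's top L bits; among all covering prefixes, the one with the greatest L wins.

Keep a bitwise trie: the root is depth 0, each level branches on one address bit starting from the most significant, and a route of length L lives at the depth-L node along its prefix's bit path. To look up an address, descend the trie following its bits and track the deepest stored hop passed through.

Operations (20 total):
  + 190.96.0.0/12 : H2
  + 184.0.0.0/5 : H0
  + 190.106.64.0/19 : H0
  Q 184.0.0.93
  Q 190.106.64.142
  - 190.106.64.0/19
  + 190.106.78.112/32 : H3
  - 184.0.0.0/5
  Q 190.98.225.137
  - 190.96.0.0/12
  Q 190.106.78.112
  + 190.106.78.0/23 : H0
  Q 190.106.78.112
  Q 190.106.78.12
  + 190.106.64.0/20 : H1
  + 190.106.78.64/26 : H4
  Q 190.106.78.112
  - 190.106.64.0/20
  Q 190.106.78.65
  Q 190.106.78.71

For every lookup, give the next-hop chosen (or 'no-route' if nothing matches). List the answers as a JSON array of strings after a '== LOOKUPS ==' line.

Apply in order:
  add 190.96.0.0/12 -> H2 at depth 12
  add 184.0.0.0/5 -> H0 at depth 5
  add 190.106.64.0/19 -> H0 at depth 19
  Q 184.0.0.93: descend 10111 ; hops seen [H0] ; pick H0
  Q 190.106.64.142: descend 1011111001101010010 ; hops seen [H0,H2,H0] ; pick H0
  del 190.106.64.0/19 (clear depth 19)
  add 190.106.78.112/32 -> H3 at depth 32
  del 184.0.0.0/5 (clear depth 5)
  Q 190.98.225.137: descend 101111100110 ; hops seen [H2] ; pick H2
  del 190.96.0.0/12 (clear depth 12)
  Q 190.106.78.112: descend 10111110011010100100111001110000 ; hops seen [H3] ; pick H3
  add 190.106.78.0/23 -> H0 at depth 23
  Q 190.106.78.112: descend 10111110011010100100111001110000 ; hops seen [H0,H3] ; pick H3
  Q 190.106.78.12: descend 1011111001101010010011100 ; hops seen [H0] ; pick H0
  add 190.106.64.0/20 -> H1 at depth 20
  add 190.106.78.64/26 -> H4 at depth 26
  Q 190.106.78.112: descend 10111110011010100100111001110000 ; hops seen [H1,H0,H4,H3] ; pick H3
  del 190.106.64.0/20 (clear depth 20)
  Q 190.106.78.65: descend 10111110011010100100111001 ; hops seen [H0,H4] ; pick H4
  Q 190.106.78.71: descend 10111110011010100100111001 ; hops seen [H0,H4] ; pick H4

== LOOKUPS ==
["H0","H0","H2","H3","H3","H0","H3","H4","H4"]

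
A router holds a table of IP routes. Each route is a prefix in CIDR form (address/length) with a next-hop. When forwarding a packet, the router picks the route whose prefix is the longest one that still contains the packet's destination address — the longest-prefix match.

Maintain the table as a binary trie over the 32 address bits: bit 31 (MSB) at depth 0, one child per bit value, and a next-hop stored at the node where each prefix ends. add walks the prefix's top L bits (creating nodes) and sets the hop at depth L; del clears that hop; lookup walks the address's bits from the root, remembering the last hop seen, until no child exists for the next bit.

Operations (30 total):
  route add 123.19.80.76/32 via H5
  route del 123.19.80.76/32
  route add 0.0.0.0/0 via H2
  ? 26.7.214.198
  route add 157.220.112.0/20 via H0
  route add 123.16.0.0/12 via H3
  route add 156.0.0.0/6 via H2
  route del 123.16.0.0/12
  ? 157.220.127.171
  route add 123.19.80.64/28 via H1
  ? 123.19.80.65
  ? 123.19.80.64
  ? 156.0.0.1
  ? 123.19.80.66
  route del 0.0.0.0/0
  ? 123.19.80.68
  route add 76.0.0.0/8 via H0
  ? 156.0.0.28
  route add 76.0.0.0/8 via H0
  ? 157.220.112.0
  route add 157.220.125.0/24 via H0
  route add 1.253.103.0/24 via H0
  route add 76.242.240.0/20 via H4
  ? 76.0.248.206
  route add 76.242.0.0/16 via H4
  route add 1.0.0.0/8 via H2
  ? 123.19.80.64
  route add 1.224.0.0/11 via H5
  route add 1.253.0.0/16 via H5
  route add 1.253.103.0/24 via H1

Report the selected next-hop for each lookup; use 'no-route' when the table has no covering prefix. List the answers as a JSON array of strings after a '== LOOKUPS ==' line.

Apply in order:
  add 123.19.80.76/32 -> H5 at depth 32
  del 123.19.80.76/32 (clear depth 32)
  add 0.0.0.0/0 -> H2 at depth 0
  lookup 26.7.214.198: bits 0 walk d0:H2→d1:- -> H2
  add 157.220.112.0/20 -> H0 at depth 20
  add 123.16.0.0/12 -> H3 at depth 12
  add 156.0.0.0/6 -> H2 at depth 6
  del 123.16.0.0/12 (clear depth 12)
  lookup 157.220.127.171: bits 10011101110111000111 walk d0:H2→d1:-→d2:-→d3:-→d4:-→d5:-→d6:H2→d7:-→d8:-→d9:-→d10:-→d11:-→d12:-→d13:-→d14:-→d15:-→d16:-→d17:-→d18:-→d19:-→d20:H0 -> H0
  add 123.19.80.64/28 -> H1 at depth 28
  lookup 123.19.80.65: bits 0111101100010011010100000100 walk d0:H2→d1:-→d2:-→d3:-→d4:-→d5:-→d6:-→d7:-→d8:-→d9:-→d10:-→d11:-→d12:-→d13:-→d14:-→d15:-→d16:-→d17:-→d18:-→d19:-→d20:-→d21:-→d22:-→d23:-→d24:-→d25:-→d26:-→d27:-→d28:H1 -> H1
  lookup 123.19.80.64: bits 0111101100010011010100000100 walk d0:H2→d1:-→d2:-→d3:-→d4:-→d5:-→d6:-→d7:-→d8:-→d9:-→d10:-→d11:-→d12:-→d13:-→d14:-→d15:-→d16:-→d17:-→d18:-→d19:-→d20:-→d21:-→d22:-→d23:-→d24:-→d25:-→d26:-→d27:-→d28:H1 -> H1
  lookup 156.0.0.1: bits 1001110 walk d0:H2→d1:-→d2:-→d3:-→d4:-→d5:-→d6:H2→d7:- -> H2
  lookup 123.19.80.66: bits 0111101100010011010100000100 walk d0:H2→d1:-→d2:-→d3:-→d4:-→d5:-→d6:-→d7:-→d8:-→d9:-→d10:-→d11:-→d12:-→d13:-→d14:-→d15:-→d16:-→d17:-→d18:-→d19:-→d20:-→d21:-→d22:-→d23:-→d24:-→d25:-→d26:-→d27:-→d28:H1 -> H1
  del 0.0.0.0/0 (clear depth 0)
  lookup 123.19.80.68: bits 0111101100010011010100000100 walk d0:-→d1:-→d2:-→d3:-→d4:-→d5:-→d6:-→d7:-→d8:-→d9:-→d10:-→d11:-→d12:-→d13:-→d14:-→d15:-→d16:-→d17:-→d18:-→d19:-→d20:-→d21:-→d22:-→d23:-→d24:-→d25:-→d26:-→d27:-→d28:H1 -> H1
  add 76.0.0.0/8 -> H0 at depth 8
  lookup 156.0.0.28: bits 1001110 walk d0:-→d1:-→d2:-→d3:-→d4:-→d5:-→d6:H2→d7:- -> H2
  add 76.0.0.0/8 -> H0 at depth 8
  lookup 157.220.112.0: bits 10011101110111000111 walk d0:-→d1:-→d2:-→d3:-→d4:-→d5:-→d6:H2→d7:-→d8:-→d9:-→d10:-→d11:-→d12:-→d13:-→d14:-→d15:-→d16:-→d17:-→d18:-→d19:-→d20:H0 -> H0
  add 157.220.125.0/24 -> H0 at depth 24
  add 1.253.103.0/24 -> H0 at depth 24
  add 76.242.240.0/20 -> H4 at depth 20
  lookup 76.0.248.206: bits 01001100 walk d0:-→d1:-→d2:-→d3:-→d4:-→d5:-→d6:-→d7:-→d8:H0 -> H0
  add 76.242.0.0/16 -> H4 at depth 16
  add 1.0.0.0/8 -> H2 at depth 8
  lookup 123.19.80.64: bits 0111101100010011010100000100 walk d0:-→d1:-→d2:-→d3:-→d4:-→d5:-→d6:-→d7:-→d8:-→d9:-→d10:-→d11:-→d12:-→d13:-→d14:-→d15:-→d16:-→d17:-→d18:-→d19:-→d20:-→d21:-→d22:-→d23:-→d24:-→d25:-→d26:-→d27:-→d28:H1 -> H1
  add 1.224.0.0/11 -> H5 at depth 11
  add 1.253.0.0/16 -> H5 at depth 16
  add 1.253.103.0/24 -> H1 at depth 24

== LOOKUPS ==
["H2","H0","H1","H1","H2","H1","H1","H2","H0","H0","H1"]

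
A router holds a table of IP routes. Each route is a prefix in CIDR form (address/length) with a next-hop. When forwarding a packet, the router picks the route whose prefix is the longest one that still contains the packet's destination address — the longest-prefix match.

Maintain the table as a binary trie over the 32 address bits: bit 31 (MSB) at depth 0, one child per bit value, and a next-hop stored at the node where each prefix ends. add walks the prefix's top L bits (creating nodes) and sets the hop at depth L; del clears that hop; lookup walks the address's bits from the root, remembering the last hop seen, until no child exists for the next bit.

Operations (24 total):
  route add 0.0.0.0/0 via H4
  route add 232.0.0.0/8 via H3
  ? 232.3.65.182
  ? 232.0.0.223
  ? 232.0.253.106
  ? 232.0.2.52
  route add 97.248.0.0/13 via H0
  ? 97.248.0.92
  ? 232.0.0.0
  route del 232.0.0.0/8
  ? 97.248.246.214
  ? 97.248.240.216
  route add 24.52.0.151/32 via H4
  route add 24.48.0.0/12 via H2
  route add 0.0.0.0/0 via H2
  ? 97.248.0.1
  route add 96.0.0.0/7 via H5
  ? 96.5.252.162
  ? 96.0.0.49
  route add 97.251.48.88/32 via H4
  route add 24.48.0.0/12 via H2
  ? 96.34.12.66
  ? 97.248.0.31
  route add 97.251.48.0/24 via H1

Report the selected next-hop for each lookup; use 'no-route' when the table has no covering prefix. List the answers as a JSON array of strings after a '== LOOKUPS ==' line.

Apply in order:
  + 0.0.0.0/0 (H4) depth=0
  + 232.0.0.0/8 (H3) depth=8
  lookup 232.3.65.182: bits 11101000 walk d0:H4→d1:-→d2:-→d3:-→d4:-→d5:-→d6:-→d7:-→d8:H3 -> H3
  lookup 232.0.0.223: bits 11101000 walk d0:H4→d1:-→d2:-→d3:-→d4:-→d5:-→d6:-→d7:-→d8:H3 -> H3
  lookup 232.0.253.106: bits 11101000 walk d0:H4→d1:-→d2:-→d3:-→d4:-→d5:-→d6:-→d7:-→d8:H3 -> H3
  lookup 232.0.2.52: bits 11101000 walk d0:H4→d1:-→d2:-→d3:-→d4:-→d5:-→d6:-→d7:-→d8:H3 -> H3
  + 97.248.0.0/13 (H0) depth=13
  lookup 97.248.0.92: bits 0110000111111 walk d0:H4→d1:-→d2:-→d3:-→d4:-→d5:-→d6:-→d7:-→d8:-→d9:-→d10:-→d11:-→d12:-→d13:H0 -> H0
  lookup 232.0.0.0: bits 11101000 walk d0:H4→d1:-→d2:-→d3:-→d4:-→d5:-→d6:-→d7:-→d8:H3 -> H3
  del 232.0.0.0/8 (clear depth 8)
  lookup 97.248.246.214: bits 0110000111111 walk d0:H4→d1:-→d2:-→d3:-→d4:-→d5:-→d6:-→d7:-→d8:-→d9:-→d10:-→d11:-→d12:-→d13:H0 -> H0
  lookup 97.248.240.216: bits 0110000111111 walk d0:H4→d1:-→d2:-→d3:-→d4:-→d5:-→d6:-→d7:-→d8:-→d9:-→d10:-→d11:-→d12:-→d13:H0 -> H0
  + 24.52.0.151/32 (H4) depth=32
  + 24.48.0.0/12 (H2) depth=12
  + 0.0.0.0/0 (H2) depth=0
  lookup 97.248.0.1: bits 0110000111111 walk d0:H2→d1:-→d2:-→d3:-→d4:-→d5:-→d6:-→d7:-→d8:-→d9:-→d10:-→d11:-→d12:-→d13:H0 -> H0
  + 96.0.0.0/7 (H5) depth=7
  lookup 96.5.252.162: bits 0110000 walk d0:H2→d1:-→d2:-→d3:-→d4:-→d5:-→d6:-→d7:H5 -> H5
  lookup 96.0.0.49: bits 0110000 walk d0:H2→d1:-→d2:-→d3:-→d4:-→d5:-→d6:-→d7:H5 -> H5
  + 97.251.48.88/32 (H4) depth=32
  + 24.48.0.0/12 (H2) depth=12
  lookup 96.34.12.66: bits 0110000 walk d0:H2→d1:-→d2:-→d3:-→d4:-→d5:-→d6:-→d7:H5 -> H5
  lookup 97.248.0.31: bits 01100001111110 walk d0:H2→d1:-→d2:-→d3:-→d4:-→d5:-→d6:-→d7:H5→d8:-→d9:-→d10:-→d11:-→d12:-→d13:H0→d14:- -> H0
  + 97.251.48.0/24 (H1) depth=24

== LOOKUPS ==
["H3","H3","H3","H3","H0","H3","H0","H0","H0","H5","H5","H5","H0"]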